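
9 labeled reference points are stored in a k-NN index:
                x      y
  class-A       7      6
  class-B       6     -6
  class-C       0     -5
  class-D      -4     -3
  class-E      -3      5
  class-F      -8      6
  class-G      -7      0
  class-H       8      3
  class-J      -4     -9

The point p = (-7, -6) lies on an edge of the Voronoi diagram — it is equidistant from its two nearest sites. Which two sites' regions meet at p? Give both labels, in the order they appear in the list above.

class-D and class-J

Squared distances from p to each site:
d²(p, class-A) = 196 + 144 = 340
d²(p, class-B) = 169 + 0 = 169
d²(p, class-C) = 49 + 1 = 50
d²(p, class-D) = 9 + 9 = 18
d²(p, class-E) = 16 + 121 = 137
d²(p, class-F) = 1 + 144 = 145
d²(p, class-G) = 0 + 36 = 36
d²(p, class-H) = 225 + 81 = 306
d²(p, class-J) = 9 + 9 = 18
p is equidistant from class-D and class-J (both at squared distance 18), and every other site is strictly farther — so p lies on the class-D–class-J Voronoi edge.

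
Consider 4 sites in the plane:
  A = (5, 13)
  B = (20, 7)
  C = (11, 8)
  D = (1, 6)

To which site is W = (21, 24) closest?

Compare squared distances (the ordering matches that of the actual distances):
|WA|² = (21−5)² + (24−13)² = 256 + 121 = 377
|WB|² = (21−20)² + (24−7)² = 1 + 289 = 290
|WC|² = (21−11)² + (24−8)² = 100 + 256 = 356
|WD|² = (21−1)² + (24−6)² = 400 + 324 = 724
The smallest is to B, so W lies in the Voronoi region of B.

B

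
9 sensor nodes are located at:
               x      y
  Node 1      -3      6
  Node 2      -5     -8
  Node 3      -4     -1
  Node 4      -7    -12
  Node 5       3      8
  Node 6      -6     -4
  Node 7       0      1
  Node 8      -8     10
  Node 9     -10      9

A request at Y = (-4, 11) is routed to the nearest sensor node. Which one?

Since √ is increasing, it suffices to compare squared distances:
d²(Y, Node 1) = (-4−(-3))² + (11−6)² = 1 + 25 = 26
d²(Y, Node 2) = (-4−(-5))² + (11−(-8))² = 1 + 361 = 362
d²(Y, Node 3) = (-4−(-4))² + (11−(-1))² = 0 + 144 = 144
d²(Y, Node 4) = (-4−(-7))² + (11−(-12))² = 9 + 529 = 538
d²(Y, Node 5) = (-4−3)² + (11−8)² = 49 + 9 = 58
d²(Y, Node 6) = (-4−(-6))² + (11−(-4))² = 4 + 225 = 229
d²(Y, Node 7) = (-4−0)² + (11−1)² = 16 + 100 = 116
d²(Y, Node 8) = (-4−(-8))² + (11−10)² = 16 + 1 = 17
d²(Y, Node 9) = (-4−(-10))² + (11−9)² = 36 + 4 = 40
The smallest is to Node 8, so Y lies in the Voronoi region of Node 8.

Node 8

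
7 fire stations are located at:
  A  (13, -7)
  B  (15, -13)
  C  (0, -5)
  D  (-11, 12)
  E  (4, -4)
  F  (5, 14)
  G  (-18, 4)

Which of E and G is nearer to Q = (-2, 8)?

E

Compare squared distances:
|QE|² = (-2−4)² + (8−(-4))² = 36 + 144 = 180
|QG|² = (-2−(-18))² + (8−4)² = 256 + 16 = 272
180 < 272, so E is closer.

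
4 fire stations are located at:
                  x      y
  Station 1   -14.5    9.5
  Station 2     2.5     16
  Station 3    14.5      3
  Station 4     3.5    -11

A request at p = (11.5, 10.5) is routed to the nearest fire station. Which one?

Squared Euclidean distances:
d²(p, Station 1) = 676 + 1 = 677
d²(p, Station 2) = 81 + 30.25 = 111.25
d²(p, Station 3) = 9 + 56.25 = 65.25
d²(p, Station 4) = 64 + 462.25 = 526.25
Minimum is at Station 3.

Station 3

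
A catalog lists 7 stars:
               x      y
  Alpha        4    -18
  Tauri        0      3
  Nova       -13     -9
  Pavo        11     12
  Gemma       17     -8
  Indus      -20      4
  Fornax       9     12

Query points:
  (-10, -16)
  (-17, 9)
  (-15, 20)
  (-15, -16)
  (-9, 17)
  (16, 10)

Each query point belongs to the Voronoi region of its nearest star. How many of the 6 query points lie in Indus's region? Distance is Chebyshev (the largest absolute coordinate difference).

3

(-10, -16) — d to each: Alpha:14, Tauri:19, Nova:7, Pavo:28, Gemma:27, Indus:20, Fornax:28 → nearest is Nova
(-17, 9) — d to each: Alpha:27, Tauri:17, Nova:18, Pavo:28, Gemma:34, Indus:5, Fornax:26 → nearest is Indus
(-15, 20) — d to each: Alpha:38, Tauri:17, Nova:29, Pavo:26, Gemma:32, Indus:16, Fornax:24 → nearest is Indus
(-15, -16) — d to each: Alpha:19, Tauri:19, Nova:7, Pavo:28, Gemma:32, Indus:20, Fornax:28 → nearest is Nova
(-9, 17) — d to each: Alpha:35, Tauri:14, Nova:26, Pavo:20, Gemma:26, Indus:13, Fornax:18 → nearest is Indus
(16, 10) — d to each: Alpha:28, Tauri:16, Nova:29, Pavo:5, Gemma:18, Indus:36, Fornax:7 → nearest is Pavo
3 of the 6 points have Indus as nearest.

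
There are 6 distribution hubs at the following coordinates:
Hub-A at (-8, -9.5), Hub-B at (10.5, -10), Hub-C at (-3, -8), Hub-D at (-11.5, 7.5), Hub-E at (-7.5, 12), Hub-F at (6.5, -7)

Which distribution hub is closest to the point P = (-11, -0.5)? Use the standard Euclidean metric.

Squared Euclidean distances:
d²(P, Hub-A) = (-11−(-8))² + (-0.5−(-9.5))² = 9 + 81 = 90
d²(P, Hub-B) = (-11−10.5)² + (-0.5−(-10))² = 462.25 + 90.25 = 552.5
d²(P, Hub-C) = (-11−(-3))² + (-0.5−(-8))² = 64 + 56.25 = 120.25
d²(P, Hub-D) = (-11−(-11.5))² + (-0.5−7.5)² = 0.25 + 64 = 64.25
d²(P, Hub-E) = (-11−(-7.5))² + (-0.5−12)² = 12.25 + 156.25 = 168.5
d²(P, Hub-F) = (-11−6.5)² + (-0.5−(-7))² = 306.25 + 42.25 = 348.5
Minimum is at Hub-D.

Hub-D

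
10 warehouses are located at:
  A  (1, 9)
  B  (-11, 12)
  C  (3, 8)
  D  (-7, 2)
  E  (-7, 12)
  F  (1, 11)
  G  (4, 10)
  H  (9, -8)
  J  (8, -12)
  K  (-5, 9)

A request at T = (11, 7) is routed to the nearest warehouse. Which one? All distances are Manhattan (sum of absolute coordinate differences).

d(T,A) = |11−1| + |7−9| = 10 + 2 = 12
d(T,B) = |11−(-11)| + |7−12| = 22 + 5 = 27
d(T,C) = |11−3| + |7−8| = 8 + 1 = 9
d(T,D) = |11−(-7)| + |7−2| = 18 + 5 = 23
d(T,E) = |11−(-7)| + |7−12| = 18 + 5 = 23
d(T,F) = |11−1| + |7−11| = 10 + 4 = 14
d(T,G) = |11−4| + |7−10| = 7 + 3 = 10
d(T,H) = |11−9| + |7−(-8)| = 2 + 15 = 17
d(T,J) = |11−8| + |7−(-12)| = 3 + 19 = 22
d(T,K) = |11−(-5)| + |7−9| = 16 + 2 = 18
Minimum is at C.

C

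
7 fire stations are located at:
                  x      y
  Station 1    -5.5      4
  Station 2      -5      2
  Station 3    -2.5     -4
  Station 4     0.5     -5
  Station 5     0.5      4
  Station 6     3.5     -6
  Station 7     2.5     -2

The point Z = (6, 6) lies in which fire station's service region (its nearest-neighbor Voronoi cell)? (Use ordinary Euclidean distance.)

Station 5

Squared Euclidean distances:
d²(Z, Station 1) = (6−(-5.5))² + (6−4)² = 132.25 + 4 = 136.25
d²(Z, Station 2) = (6−(-5))² + (6−2)² = 121 + 16 = 137
d²(Z, Station 3) = (6−(-2.5))² + (6−(-4))² = 72.25 + 100 = 172.25
d²(Z, Station 4) = (6−0.5)² + (6−(-5))² = 30.25 + 121 = 151.25
d²(Z, Station 5) = (6−0.5)² + (6−4)² = 30.25 + 4 = 34.25
d²(Z, Station 6) = (6−3.5)² + (6−(-6))² = 6.25 + 144 = 150.25
d²(Z, Station 7) = (6−2.5)² + (6−(-2))² = 12.25 + 64 = 76.25
The smallest is to Station 5, so Z lies in the Voronoi region of Station 5.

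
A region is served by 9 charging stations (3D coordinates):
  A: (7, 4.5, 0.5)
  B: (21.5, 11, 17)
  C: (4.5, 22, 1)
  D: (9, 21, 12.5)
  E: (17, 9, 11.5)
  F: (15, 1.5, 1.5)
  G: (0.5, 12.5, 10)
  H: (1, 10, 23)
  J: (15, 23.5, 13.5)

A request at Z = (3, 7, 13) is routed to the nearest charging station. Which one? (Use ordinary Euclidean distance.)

G

Since √ is increasing, it suffices to compare squared distances:
|ZA|² = (3−7)² + (7−4.5)² + (13−0.5)² = 16 + 6.25 + 156.25 = 178.5
|ZB|² = (3−21.5)² + (7−11)² + (13−17)² = 342.25 + 16 + 16 = 374.25
|ZC|² = (3−4.5)² + (7−22)² + (13−1)² = 2.25 + 225 + 144 = 371.25
|ZD|² = (3−9)² + (7−21)² + (13−12.5)² = 36 + 196 + 0.25 = 232.25
|ZE|² = (3−17)² + (7−9)² + (13−11.5)² = 196 + 4 + 2.25 = 202.25
|ZF|² = (3−15)² + (7−1.5)² + (13−1.5)² = 144 + 30.25 + 132.25 = 306.5
|ZG|² = (3−0.5)² + (7−12.5)² + (13−10)² = 6.25 + 30.25 + 9 = 45.5
|ZH|² = (3−1)² + (7−10)² + (13−23)² = 4 + 9 + 100 = 113
|ZJ|² = (3−15)² + (7−23.5)² + (13−13.5)² = 144 + 272.25 + 0.25 = 416.5
The smallest is to G, so Z lies in the Voronoi region of G.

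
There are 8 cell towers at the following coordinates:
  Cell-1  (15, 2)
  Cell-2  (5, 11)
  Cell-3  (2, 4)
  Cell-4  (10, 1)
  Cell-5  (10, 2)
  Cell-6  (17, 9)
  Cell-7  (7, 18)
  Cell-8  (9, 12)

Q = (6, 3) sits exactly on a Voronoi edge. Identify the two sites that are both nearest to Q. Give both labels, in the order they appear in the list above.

Squared distances from Q to each site:
d²(Q, Cell-1) = 81 + 1 = 82
d²(Q, Cell-2) = 1 + 64 = 65
d²(Q, Cell-3) = 16 + 1 = 17
d²(Q, Cell-4) = 16 + 4 = 20
d²(Q, Cell-5) = 16 + 1 = 17
d²(Q, Cell-6) = 121 + 36 = 157
d²(Q, Cell-7) = 1 + 225 = 226
d²(Q, Cell-8) = 9 + 81 = 90
Q is equidistant from Cell-3 and Cell-5 (both at squared distance 17), and every other site is strictly farther — so Q lies on the Cell-3–Cell-5 Voronoi edge.

Cell-3 and Cell-5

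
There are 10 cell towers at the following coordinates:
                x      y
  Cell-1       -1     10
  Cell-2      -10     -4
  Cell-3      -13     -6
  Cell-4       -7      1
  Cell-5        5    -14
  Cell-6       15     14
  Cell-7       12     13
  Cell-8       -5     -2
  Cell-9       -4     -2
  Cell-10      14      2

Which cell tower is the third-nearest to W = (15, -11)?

Cell-9

Since √ is increasing, it suffices to compare squared distances:
d²(W, Cell-1) = 256 + 441 = 697
d²(W, Cell-2) = 625 + 49 = 674
d²(W, Cell-3) = 784 + 25 = 809
d²(W, Cell-4) = 484 + 144 = 628
d²(W, Cell-5) = 100 + 9 = 109
d²(W, Cell-6) = 0 + 625 = 625
d²(W, Cell-7) = 9 + 576 = 585
d²(W, Cell-8) = 400 + 81 = 481
d²(W, Cell-9) = 361 + 81 = 442
d²(W, Cell-10) = 1 + 169 = 170
Sorted ascending: Cell-5, Cell-10, Cell-9, Cell-8, … — the third-nearest is Cell-9.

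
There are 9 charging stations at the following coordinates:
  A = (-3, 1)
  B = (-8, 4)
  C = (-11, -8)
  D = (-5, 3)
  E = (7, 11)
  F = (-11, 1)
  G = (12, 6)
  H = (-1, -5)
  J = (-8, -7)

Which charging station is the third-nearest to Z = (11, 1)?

H

Compare squared distances (the ordering matches that of the actual distances):
|ZA|² = (11−(-3))² + (1−1)² = 196 + 0 = 196
|ZB|² = (11−(-8))² + (1−4)² = 361 + 9 = 370
|ZC|² = (11−(-11))² + (1−(-8))² = 484 + 81 = 565
|ZD|² = (11−(-5))² + (1−3)² = 256 + 4 = 260
|ZE|² = (11−7)² + (1−11)² = 16 + 100 = 116
|ZF|² = (11−(-11))² + (1−1)² = 484 + 0 = 484
|ZG|² = (11−12)² + (1−6)² = 1 + 25 = 26
|ZH|² = (11−(-1))² + (1−(-5))² = 144 + 36 = 180
|ZJ|² = (11−(-8))² + (1−(-7))² = 361 + 64 = 425
Sorted ascending: G, E, H, A, … — the third-nearest is H.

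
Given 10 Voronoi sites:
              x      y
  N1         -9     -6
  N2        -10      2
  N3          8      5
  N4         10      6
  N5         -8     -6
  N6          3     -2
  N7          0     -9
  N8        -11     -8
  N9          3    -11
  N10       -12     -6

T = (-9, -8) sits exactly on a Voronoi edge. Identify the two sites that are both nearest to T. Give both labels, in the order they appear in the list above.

Squared distances from T to each site:
|TN1|² = 0 + 4 = 4
|TN2|² = 1 + 100 = 101
|TN3|² = 289 + 169 = 458
|TN4|² = 361 + 196 = 557
|TN5|² = 1 + 4 = 5
|TN6|² = 144 + 36 = 180
|TN7|² = 81 + 1 = 82
|TN8|² = 4 + 0 = 4
|TN9|² = 144 + 9 = 153
d²(T, N10) = 9 + 4 = 13
T is equidistant from N1 and N8 (both at squared distance 4), and every other site is strictly farther — so T lies on the N1–N8 Voronoi edge.

N1 and N8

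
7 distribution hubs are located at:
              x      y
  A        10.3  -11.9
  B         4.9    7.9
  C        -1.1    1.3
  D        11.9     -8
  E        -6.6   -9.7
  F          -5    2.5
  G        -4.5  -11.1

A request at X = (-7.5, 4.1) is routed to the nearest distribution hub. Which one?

F

Compare squared distances (the ordering matches that of the actual distances):
|XA|² = (-7.5−10.3)² + (4.1−(-11.9))² = 316.84 + 256 = 572.84
|XB|² = (-7.5−4.9)² + (4.1−7.9)² = 153.76 + 14.44 = 168.2
|XC|² = (-7.5−(-1.1))² + (4.1−1.3)² = 40.96 + 7.84 = 48.8
|XD|² = (-7.5−11.9)² + (4.1−(-8))² = 376.36 + 146.41 = 522.77
|XE|² = (-7.5−(-6.6))² + (4.1−(-9.7))² = 0.81 + 190.44 = 191.25
|XF|² = (-7.5−(-5))² + (4.1−2.5)² = 6.25 + 2.56 = 8.81
|XG|² = (-7.5−(-4.5))² + (4.1−(-11.1))² = 9 + 231.04 = 240.04
The smallest is to F, so X lies in the Voronoi region of F.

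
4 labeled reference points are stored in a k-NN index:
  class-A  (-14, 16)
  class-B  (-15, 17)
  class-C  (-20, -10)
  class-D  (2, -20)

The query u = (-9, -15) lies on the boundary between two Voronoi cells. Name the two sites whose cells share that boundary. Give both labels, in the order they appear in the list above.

Squared distances from u to each site:
d²(u, class-A) = (-9−(-14))² + (-15−16)² = 25 + 961 = 986
d²(u, class-B) = (-9−(-15))² + (-15−17)² = 36 + 1024 = 1060
d²(u, class-C) = (-9−(-20))² + (-15−(-10))² = 121 + 25 = 146
d²(u, class-D) = (-9−2)² + (-15−(-20))² = 121 + 25 = 146
u is equidistant from class-C and class-D (both at squared distance 146), and every other site is strictly farther — so u lies on the class-C–class-D Voronoi edge.

class-C and class-D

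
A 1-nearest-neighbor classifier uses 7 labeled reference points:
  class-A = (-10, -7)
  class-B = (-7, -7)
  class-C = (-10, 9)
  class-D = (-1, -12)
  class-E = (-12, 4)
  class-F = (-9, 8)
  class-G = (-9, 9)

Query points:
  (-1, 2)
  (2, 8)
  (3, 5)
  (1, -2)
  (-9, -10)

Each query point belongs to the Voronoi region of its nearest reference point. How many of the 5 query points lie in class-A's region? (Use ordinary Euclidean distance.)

(-1, 2) — d² to each: class-A:162, class-B:117, class-C:130, class-D:196, class-E:125, class-F:100, class-G:113 → nearest is class-F
(2, 8) — d² to each: class-A:369, class-B:306, class-C:145, class-D:409, class-E:212, class-F:121, class-G:122 → nearest is class-F
(3, 5) — d² to each: class-A:313, class-B:244, class-C:185, class-D:305, class-E:226, class-F:153, class-G:160 → nearest is class-F
(1, -2) — d² to each: class-A:146, class-B:89, class-C:242, class-D:104, class-E:205, class-F:200, class-G:221 → nearest is class-B
(-9, -10) — d² to each: class-A:10, class-B:13, class-C:362, class-D:68, class-E:205, class-F:324, class-G:361 → nearest is class-A
1 of the 5 points has class-A as nearest.

1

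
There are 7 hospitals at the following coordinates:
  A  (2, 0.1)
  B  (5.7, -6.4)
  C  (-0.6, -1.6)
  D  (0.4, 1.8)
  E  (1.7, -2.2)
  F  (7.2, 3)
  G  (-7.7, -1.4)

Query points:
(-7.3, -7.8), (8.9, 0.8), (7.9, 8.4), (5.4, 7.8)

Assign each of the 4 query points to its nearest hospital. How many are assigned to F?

(-7.3, -7.8) — d² to each: A:148.9, B:170.96, C:83.33, D:151.45, E:112.36, F:326.89, G:41.12 → nearest is G
(8.9, 0.8) — d² to each: A:48.1, B:62.08, C:96.01, D:73.25, E:60.84, F:7.73, G:280.4 → nearest is F
(7.9, 8.4) — d² to each: A:103.7, B:223.88, C:172.25, D:99.81, E:150.8, F:29.65, G:339.4 → nearest is F
(5.4, 7.8) — d² to each: A:70.85, B:201.73, C:124.36, D:61, E:113.69, F:26.28, G:256.25 → nearest is F
3 of the 4 points have F as nearest.

3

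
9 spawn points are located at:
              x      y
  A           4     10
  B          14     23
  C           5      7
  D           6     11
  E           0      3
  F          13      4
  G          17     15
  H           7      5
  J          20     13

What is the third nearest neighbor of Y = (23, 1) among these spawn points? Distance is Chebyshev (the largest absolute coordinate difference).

G

d(Y,A) = max(19, 9) = 19
d(Y,B) = max(9, 22) = 22
d(Y,C) = max(18, 6) = 18
d(Y,D) = max(17, 10) = 17
d(Y,E) = max(23, 2) = 23
d(Y,F) = max(10, 3) = 10
d(Y,G) = max(6, 14) = 14
d(Y,H) = max(16, 4) = 16
d(Y,J) = max(3, 12) = 12
Sorted ascending: F, J, G, H, … — the third-nearest is G.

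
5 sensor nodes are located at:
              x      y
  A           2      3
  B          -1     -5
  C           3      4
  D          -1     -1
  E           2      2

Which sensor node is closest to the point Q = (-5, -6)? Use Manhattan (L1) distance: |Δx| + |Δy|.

d(Q,A) = |-5−2| + |-6−3| = 7 + 9 = 16
d(Q,B) = |-5−(-1)| + |-6−(-5)| = 4 + 1 = 5
d(Q,C) = |-5−3| + |-6−4| = 8 + 10 = 18
d(Q,D) = |-5−(-1)| + |-6−(-1)| = 4 + 5 = 9
d(Q,E) = |-5−2| + |-6−2| = 7 + 8 = 15
Minimum is at B.

B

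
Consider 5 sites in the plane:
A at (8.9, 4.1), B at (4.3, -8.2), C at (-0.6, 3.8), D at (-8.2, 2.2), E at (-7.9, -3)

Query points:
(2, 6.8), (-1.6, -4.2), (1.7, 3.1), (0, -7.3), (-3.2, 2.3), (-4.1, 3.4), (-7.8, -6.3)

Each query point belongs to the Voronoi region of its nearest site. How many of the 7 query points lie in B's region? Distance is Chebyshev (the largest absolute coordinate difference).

(2, 6.8) — d to each: A:6.9, B:15, C:3, D:10.2, E:9.9 → nearest is C
(-1.6, -4.2) — d to each: A:10.5, B:5.9, C:8, D:6.6, E:6.3 → nearest is B
(1.7, 3.1) — d to each: A:7.2, B:11.3, C:2.3, D:9.9, E:9.6 → nearest is C
(0, -7.3) — d to each: A:11.4, B:4.3, C:11.1, D:9.5, E:7.9 → nearest is B
(-3.2, 2.3) — d to each: A:12.1, B:10.5, C:2.6, D:5, E:5.3 → nearest is C
(-4.1, 3.4) — d to each: A:13, B:11.6, C:3.5, D:4.1, E:6.4 → nearest is C
(-7.8, -6.3) — d to each: A:16.7, B:12.1, C:10.1, D:8.5, E:3.3 → nearest is E
2 of the 7 points have B as nearest.

2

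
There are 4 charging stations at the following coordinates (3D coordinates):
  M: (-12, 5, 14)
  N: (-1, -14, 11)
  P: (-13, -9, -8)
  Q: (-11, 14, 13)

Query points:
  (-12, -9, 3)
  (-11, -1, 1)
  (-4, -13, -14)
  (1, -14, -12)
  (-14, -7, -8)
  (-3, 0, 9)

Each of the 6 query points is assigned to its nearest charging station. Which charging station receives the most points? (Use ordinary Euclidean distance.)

P

(-12, -9, 3) — d² to each: M:317, N:210, P:122, Q:630 → nearest is P
(-11, -1, 1) — d² to each: M:206, N:369, P:149, Q:369 → nearest is P
(-4, -13, -14) — d² to each: M:1172, N:635, P:133, Q:1507 → nearest is P
(1, -14, -12) — d² to each: M:1206, N:533, P:237, Q:1553 → nearest is P
(-14, -7, -8) — d² to each: M:632, N:579, P:5, Q:891 → nearest is P
(-3, 0, 9) — d² to each: M:131, N:204, P:470, Q:276 → nearest is M
Tally — M:1, P:5. P captures the most (5).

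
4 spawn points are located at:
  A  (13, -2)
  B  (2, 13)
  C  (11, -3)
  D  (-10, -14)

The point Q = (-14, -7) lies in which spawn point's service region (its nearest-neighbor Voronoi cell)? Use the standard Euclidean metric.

Compare squared distances (the ordering matches that of the actual distances):
|QA|² = (-14−13)² + (-7−(-2))² = 729 + 25 = 754
|QB|² = (-14−2)² + (-7−13)² = 256 + 400 = 656
|QC|² = (-14−11)² + (-7−(-3))² = 625 + 16 = 641
|QD|² = (-14−(-10))² + (-7−(-14))² = 16 + 49 = 65
The smallest is to D, so Q lies in the Voronoi region of D.

D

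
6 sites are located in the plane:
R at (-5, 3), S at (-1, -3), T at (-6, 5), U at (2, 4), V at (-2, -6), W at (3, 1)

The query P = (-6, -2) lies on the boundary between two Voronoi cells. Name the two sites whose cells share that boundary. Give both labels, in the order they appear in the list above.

Squared distances from P to each site:
|PR|² = (-6−(-5))² + (-2−3)² = 1 + 25 = 26
|PS|² = (-6−(-1))² + (-2−(-3))² = 25 + 1 = 26
|PT|² = (-6−(-6))² + (-2−5)² = 0 + 49 = 49
|PU|² = (-6−2)² + (-2−4)² = 64 + 36 = 100
|PV|² = (-6−(-2))² + (-2−(-6))² = 16 + 16 = 32
|PW|² = (-6−3)² + (-2−1)² = 81 + 9 = 90
P is equidistant from R and S (both at squared distance 26), and every other site is strictly farther — so P lies on the R–S Voronoi edge.

R and S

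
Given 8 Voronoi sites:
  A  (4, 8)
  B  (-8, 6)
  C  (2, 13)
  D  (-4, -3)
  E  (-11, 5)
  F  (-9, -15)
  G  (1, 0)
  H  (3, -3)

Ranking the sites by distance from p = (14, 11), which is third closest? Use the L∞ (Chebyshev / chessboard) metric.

G

d(p,A) = max(10, 3) = 10
d(p,B) = max(22, 5) = 22
d(p,C) = max(12, 2) = 12
d(p,D) = max(18, 14) = 18
d(p,E) = max(25, 6) = 25
d(p,F) = max(23, 26) = 26
d(p,G) = max(13, 11) = 13
d(p,H) = max(11, 14) = 14
Sorted ascending: A, C, G, H, … — the third-nearest is G.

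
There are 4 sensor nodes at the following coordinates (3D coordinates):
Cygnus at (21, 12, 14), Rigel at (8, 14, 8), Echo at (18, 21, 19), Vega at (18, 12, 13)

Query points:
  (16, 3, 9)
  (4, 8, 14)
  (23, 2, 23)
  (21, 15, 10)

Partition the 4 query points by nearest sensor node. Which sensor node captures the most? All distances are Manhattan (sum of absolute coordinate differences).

Cygnus

(16, 3, 9) — d to each: Cygnus:19, Rigel:20, Echo:30, Vega:15 → nearest is Vega
(4, 8, 14) — d to each: Cygnus:21, Rigel:16, Echo:32, Vega:19 → nearest is Rigel
(23, 2, 23) — d to each: Cygnus:21, Rigel:42, Echo:28, Vega:25 → nearest is Cygnus
(21, 15, 10) — d to each: Cygnus:7, Rigel:16, Echo:18, Vega:9 → nearest is Cygnus
Tally — Cygnus:2, Rigel:1, Vega:1. Cygnus captures the most (2).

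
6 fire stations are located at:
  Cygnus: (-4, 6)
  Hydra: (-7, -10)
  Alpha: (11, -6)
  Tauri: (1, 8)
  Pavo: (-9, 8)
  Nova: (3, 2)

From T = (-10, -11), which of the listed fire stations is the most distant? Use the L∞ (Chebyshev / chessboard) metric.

d(T, Cygnus) = max(6, 17) = 17
d(T, Hydra) = max(3, 1) = 3
d(T, Alpha) = max(21, 5) = 21
d(T, Tauri) = max(11, 19) = 19
d(T, Pavo) = max(1, 19) = 19
d(T, Nova) = max(13, 13) = 13
The largest is to Alpha.

Alpha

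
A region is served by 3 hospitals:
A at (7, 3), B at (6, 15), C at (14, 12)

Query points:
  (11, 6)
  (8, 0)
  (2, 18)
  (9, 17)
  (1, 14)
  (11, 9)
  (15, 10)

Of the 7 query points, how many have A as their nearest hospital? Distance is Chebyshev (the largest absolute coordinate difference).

(11, 6) — d to each: A:4, B:9, C:6 → nearest is A
(8, 0) — d to each: A:3, B:15, C:12 → nearest is A
(2, 18) — d to each: A:15, B:4, C:12 → nearest is B
(9, 17) — d to each: A:14, B:3, C:5 → nearest is B
(1, 14) — d to each: A:11, B:5, C:13 → nearest is B
(11, 9) — d to each: A:6, B:6, C:3 → nearest is C
(15, 10) — d to each: A:8, B:9, C:2 → nearest is C
2 of the 7 points have A as nearest.

2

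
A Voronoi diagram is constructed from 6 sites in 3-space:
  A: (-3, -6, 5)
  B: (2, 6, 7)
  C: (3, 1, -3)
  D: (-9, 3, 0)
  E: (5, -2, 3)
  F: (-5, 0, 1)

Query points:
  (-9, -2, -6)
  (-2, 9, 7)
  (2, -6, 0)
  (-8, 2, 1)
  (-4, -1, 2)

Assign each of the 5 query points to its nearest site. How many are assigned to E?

(-9, -2, -6) — d² to each: A:173, B:354, C:162, D:61, E:277, F:69 → nearest is D
(-2, 9, 7) — d² to each: A:230, B:25, C:189, D:134, E:186, F:126 → nearest is B
(2, -6, 0) — d² to each: A:50, B:193, C:59, D:202, E:34, F:86 → nearest is E
(-8, 2, 1) — d² to each: A:105, B:152, C:138, D:3, E:189, F:13 → nearest is D
(-4, -1, 2) — d² to each: A:35, B:110, C:78, D:45, E:83, F:3 → nearest is F
1 of the 5 points has E as nearest.

1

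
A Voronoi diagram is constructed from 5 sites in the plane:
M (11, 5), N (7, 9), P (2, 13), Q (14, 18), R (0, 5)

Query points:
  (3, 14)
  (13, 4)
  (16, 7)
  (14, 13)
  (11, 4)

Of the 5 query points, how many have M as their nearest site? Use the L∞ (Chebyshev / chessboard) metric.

3

(3, 14) — d to each: M:9, N:5, P:1, Q:11, R:9 → nearest is P
(13, 4) — d to each: M:2, N:6, P:11, Q:14, R:13 → nearest is M
(16, 7) — d to each: M:5, N:9, P:14, Q:11, R:16 → nearest is M
(14, 13) — d to each: M:8, N:7, P:12, Q:5, R:14 → nearest is Q
(11, 4) — d to each: M:1, N:5, P:9, Q:14, R:11 → nearest is M
3 of the 5 points have M as nearest.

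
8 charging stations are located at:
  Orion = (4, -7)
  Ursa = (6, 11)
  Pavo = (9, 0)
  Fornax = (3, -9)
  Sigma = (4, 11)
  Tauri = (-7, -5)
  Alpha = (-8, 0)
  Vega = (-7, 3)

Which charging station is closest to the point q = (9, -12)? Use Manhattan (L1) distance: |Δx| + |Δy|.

d(q, Orion) = |9−4| + |-12−(-7)| = 5 + 5 = 10
d(q, Ursa) = |9−6| + |-12−11| = 3 + 23 = 26
d(q, Pavo) = |9−9| + |-12−0| = 0 + 12 = 12
d(q, Fornax) = |9−3| + |-12−(-9)| = 6 + 3 = 9
d(q, Sigma) = |9−4| + |-12−11| = 5 + 23 = 28
d(q, Tauri) = |9−(-7)| + |-12−(-5)| = 16 + 7 = 23
d(q, Alpha) = |9−(-8)| + |-12−0| = 17 + 12 = 29
d(q, Vega) = |9−(-7)| + |-12−3| = 16 + 15 = 31
Minimum is at Fornax.

Fornax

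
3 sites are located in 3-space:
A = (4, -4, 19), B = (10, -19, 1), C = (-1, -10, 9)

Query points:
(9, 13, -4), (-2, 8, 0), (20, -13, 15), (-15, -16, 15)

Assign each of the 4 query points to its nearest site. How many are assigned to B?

1

(9, 13, -4) — d² to each: A:843, B:1050, C:798 → nearest is C
(-2, 8, 0) — d² to each: A:541, B:874, C:406 → nearest is C
(20, -13, 15) — d² to each: A:353, B:332, C:486 → nearest is B
(-15, -16, 15) — d² to each: A:521, B:830, C:268 → nearest is C
1 of the 4 points has B as nearest.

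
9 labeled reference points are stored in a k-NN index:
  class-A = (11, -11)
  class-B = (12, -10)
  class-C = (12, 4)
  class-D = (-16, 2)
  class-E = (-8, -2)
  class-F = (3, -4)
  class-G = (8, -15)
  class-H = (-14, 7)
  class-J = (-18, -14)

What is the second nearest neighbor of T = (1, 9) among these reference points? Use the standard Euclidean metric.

Compare squared distances (the ordering matches that of the actual distances):
d²(T, class-A) = (1−11)² + (9−(-11))² = 100 + 400 = 500
d²(T, class-B) = (1−12)² + (9−(-10))² = 121 + 361 = 482
d²(T, class-C) = (1−12)² + (9−4)² = 121 + 25 = 146
d²(T, class-D) = (1−(-16))² + (9−2)² = 289 + 49 = 338
d²(T, class-E) = (1−(-8))² + (9−(-2))² = 81 + 121 = 202
d²(T, class-F) = (1−3)² + (9−(-4))² = 4 + 169 = 173
d²(T, class-G) = (1−8)² + (9−(-15))² = 49 + 576 = 625
d²(T, class-H) = (1−(-14))² + (9−7)² = 225 + 4 = 229
d²(T, class-J) = (1−(-18))² + (9−(-14))² = 361 + 529 = 890
Sorted ascending: class-C, class-F, class-E, … — the second-nearest is class-F.

class-F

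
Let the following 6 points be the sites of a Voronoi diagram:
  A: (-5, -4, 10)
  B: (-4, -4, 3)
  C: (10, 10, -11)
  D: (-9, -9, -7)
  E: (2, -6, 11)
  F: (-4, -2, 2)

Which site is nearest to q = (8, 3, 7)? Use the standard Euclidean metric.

E

Compare squared distances (the ordering matches that of the actual distances):
|qA|² = (8−(-5))² + (3−(-4))² + (7−10)² = 169 + 49 + 9 = 227
|qB|² = (8−(-4))² + (3−(-4))² + (7−3)² = 144 + 49 + 16 = 209
|qC|² = (8−10)² + (3−10)² + (7−(-11))² = 4 + 49 + 324 = 377
|qD|² = (8−(-9))² + (3−(-9))² + (7−(-7))² = 289 + 144 + 196 = 629
|qE|² = (8−2)² + (3−(-6))² + (7−11)² = 36 + 81 + 16 = 133
|qF|² = (8−(-4))² + (3−(-2))² + (7−2)² = 144 + 25 + 25 = 194
The smallest is to E, so q lies in the Voronoi region of E.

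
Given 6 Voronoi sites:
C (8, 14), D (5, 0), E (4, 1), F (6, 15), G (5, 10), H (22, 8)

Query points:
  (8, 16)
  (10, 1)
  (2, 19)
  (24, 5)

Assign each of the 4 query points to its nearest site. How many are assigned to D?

(8, 16) — d² to each: C:4, D:265, E:241, F:5, G:45, H:260 → nearest is C
(10, 1) — d² to each: C:173, D:26, E:36, F:212, G:106, H:193 → nearest is D
(2, 19) — d² to each: C:61, D:370, E:328, F:32, G:90, H:521 → nearest is F
(24, 5) — d² to each: C:337, D:386, E:416, F:424, G:386, H:13 → nearest is H
1 of the 4 points has D as nearest.

1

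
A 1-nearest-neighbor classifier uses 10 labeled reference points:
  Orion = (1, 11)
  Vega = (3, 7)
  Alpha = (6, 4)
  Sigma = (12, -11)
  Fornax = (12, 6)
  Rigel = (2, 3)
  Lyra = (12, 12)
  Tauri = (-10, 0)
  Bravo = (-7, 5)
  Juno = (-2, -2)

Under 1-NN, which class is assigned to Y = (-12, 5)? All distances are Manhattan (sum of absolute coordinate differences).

Bravo

d(Y, Orion) = |-12−1| + |5−11| = 13 + 6 = 19
d(Y, Vega) = |-12−3| + |5−7| = 15 + 2 = 17
d(Y, Alpha) = |-12−6| + |5−4| = 18 + 1 = 19
d(Y, Sigma) = |-12−12| + |5−(-11)| = 24 + 16 = 40
d(Y, Fornax) = |-12−12| + |5−6| = 24 + 1 = 25
d(Y, Rigel) = |-12−2| + |5−3| = 14 + 2 = 16
d(Y, Lyra) = |-12−12| + |5−12| = 24 + 7 = 31
d(Y, Tauri) = |-12−(-10)| + |5−0| = 2 + 5 = 7
d(Y, Bravo) = |-12−(-7)| + |5−5| = 5 + 0 = 5
d(Y, Juno) = |-12−(-2)| + |5−(-2)| = 10 + 7 = 17
Bravo is nearest.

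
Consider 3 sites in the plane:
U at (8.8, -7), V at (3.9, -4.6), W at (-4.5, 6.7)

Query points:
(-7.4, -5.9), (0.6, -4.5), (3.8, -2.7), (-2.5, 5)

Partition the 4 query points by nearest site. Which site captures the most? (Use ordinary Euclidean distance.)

(-7.4, -5.9) — d² to each: U:263.65, V:129.38, W:167.17 → nearest is V
(0.6, -4.5) — d² to each: U:73.49, V:10.9, W:151.45 → nearest is V
(3.8, -2.7) — d² to each: U:43.49, V:3.62, W:157.25 → nearest is V
(-2.5, 5) — d² to each: U:271.69, V:133.12, W:6.89 → nearest is W
Tally — V:3, W:1. V captures the most (3).

V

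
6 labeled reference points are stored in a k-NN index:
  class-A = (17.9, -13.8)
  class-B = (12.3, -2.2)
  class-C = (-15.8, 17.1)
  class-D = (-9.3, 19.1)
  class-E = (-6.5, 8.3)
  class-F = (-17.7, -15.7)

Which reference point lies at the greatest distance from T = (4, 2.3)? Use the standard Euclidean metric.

Compare squared distances (the ordering matches that of the actual distances):
d²(T, class-A) = (4−17.9)² + (2.3−(-13.8))² = 193.21 + 259.21 = 452.42
d²(T, class-B) = (4−12.3)² + (2.3−(-2.2))² = 68.89 + 20.25 = 89.14
d²(T, class-C) = (4−(-15.8))² + (2.3−17.1)² = 392.04 + 219.04 = 611.08
d²(T, class-D) = (4−(-9.3))² + (2.3−19.1)² = 176.89 + 282.24 = 459.13
d²(T, class-E) = (4−(-6.5))² + (2.3−8.3)² = 110.25 + 36 = 146.25
d²(T, class-F) = (4−(-17.7))² + (2.3−(-15.7))² = 470.89 + 324 = 794.89
The largest is to class-F.

class-F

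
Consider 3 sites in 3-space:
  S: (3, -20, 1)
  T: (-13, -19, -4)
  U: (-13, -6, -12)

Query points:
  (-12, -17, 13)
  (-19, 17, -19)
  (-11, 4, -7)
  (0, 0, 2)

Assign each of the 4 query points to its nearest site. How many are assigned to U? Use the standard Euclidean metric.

3

(-12, -17, 13) — d² to each: S:378, T:294, U:747 → nearest is T
(-19, 17, -19) — d² to each: S:2253, T:1557, U:614 → nearest is U
(-11, 4, -7) — d² to each: S:836, T:542, U:129 → nearest is U
(0, 0, 2) — d² to each: S:410, T:566, U:401 → nearest is U
3 of the 4 points have U as nearest.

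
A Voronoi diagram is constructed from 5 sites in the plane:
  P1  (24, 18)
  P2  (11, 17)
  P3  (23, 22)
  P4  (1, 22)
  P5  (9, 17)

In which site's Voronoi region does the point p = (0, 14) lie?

P4

Compare squared distances (the ordering matches that of the actual distances):
|pP1|² = (0−24)² + (14−18)² = 576 + 16 = 592
|pP2|² = (0−11)² + (14−17)² = 121 + 9 = 130
|pP3|² = (0−23)² + (14−22)² = 529 + 64 = 593
|pP4|² = (0−1)² + (14−22)² = 1 + 64 = 65
|pP5|² = (0−9)² + (14−17)² = 81 + 9 = 90
P4 is nearest.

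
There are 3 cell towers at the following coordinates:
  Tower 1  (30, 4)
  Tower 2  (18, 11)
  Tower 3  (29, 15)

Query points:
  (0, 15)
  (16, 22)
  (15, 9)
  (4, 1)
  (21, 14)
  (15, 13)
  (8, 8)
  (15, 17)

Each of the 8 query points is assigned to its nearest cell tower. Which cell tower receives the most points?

Tower 2

(0, 15) — d² to each: Tower 1:1021, Tower 2:340, Tower 3:841 → nearest is Tower 2
(16, 22) — d² to each: Tower 1:520, Tower 2:125, Tower 3:218 → nearest is Tower 2
(15, 9) — d² to each: Tower 1:250, Tower 2:13, Tower 3:232 → nearest is Tower 2
(4, 1) — d² to each: Tower 1:685, Tower 2:296, Tower 3:821 → nearest is Tower 2
(21, 14) — d² to each: Tower 1:181, Tower 2:18, Tower 3:65 → nearest is Tower 2
(15, 13) — d² to each: Tower 1:306, Tower 2:13, Tower 3:200 → nearest is Tower 2
(8, 8) — d² to each: Tower 1:500, Tower 2:109, Tower 3:490 → nearest is Tower 2
(15, 17) — d² to each: Tower 1:394, Tower 2:45, Tower 3:200 → nearest is Tower 2
Tally — Tower 2:8. Tower 2 captures the most (8).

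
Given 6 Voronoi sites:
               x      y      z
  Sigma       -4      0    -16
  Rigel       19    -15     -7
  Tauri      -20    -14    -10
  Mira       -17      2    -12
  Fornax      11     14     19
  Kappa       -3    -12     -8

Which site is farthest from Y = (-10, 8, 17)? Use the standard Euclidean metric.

Compare squared distances (the ordering matches that of the actual distances):
d²(Y, Sigma) = (-10−(-4))² + (8−0)² + (17−(-16))² = 36 + 64 + 1089 = 1189
d²(Y, Rigel) = (-10−19)² + (8−(-15))² + (17−(-7))² = 841 + 529 + 576 = 1946
d²(Y, Tauri) = (-10−(-20))² + (8−(-14))² + (17−(-10))² = 100 + 484 + 729 = 1313
d²(Y, Mira) = (-10−(-17))² + (8−2)² + (17−(-12))² = 49 + 36 + 841 = 926
d²(Y, Fornax) = (-10−11)² + (8−14)² + (17−19)² = 441 + 36 + 4 = 481
d²(Y, Kappa) = (-10−(-3))² + (8−(-12))² + (17−(-8))² = 49 + 400 + 625 = 1074
The largest is to Rigel.

Rigel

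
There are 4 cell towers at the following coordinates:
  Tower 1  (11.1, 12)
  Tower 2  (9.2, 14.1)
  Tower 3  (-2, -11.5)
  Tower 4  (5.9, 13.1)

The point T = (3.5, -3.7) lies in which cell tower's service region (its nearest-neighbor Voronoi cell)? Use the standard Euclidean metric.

Tower 3

Since √ is increasing, it suffices to compare squared distances:
d²(T, Tower 1) = (3.5−11.1)² + (-3.7−12)² = 57.76 + 246.49 = 304.25
d²(T, Tower 2) = (3.5−9.2)² + (-3.7−14.1)² = 32.49 + 316.84 = 349.33
d²(T, Tower 3) = (3.5−(-2))² + (-3.7−(-11.5))² = 30.25 + 60.84 = 91.09
d²(T, Tower 4) = (3.5−5.9)² + (-3.7−13.1)² = 5.76 + 282.24 = 288
Minimum is at Tower 3.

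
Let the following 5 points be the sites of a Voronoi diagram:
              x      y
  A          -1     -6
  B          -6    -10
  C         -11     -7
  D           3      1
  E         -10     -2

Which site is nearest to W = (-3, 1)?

D

Squared Euclidean distances:
|WA|² = 4 + 49 = 53
|WB|² = 9 + 121 = 130
|WC|² = 64 + 64 = 128
|WD|² = 36 + 0 = 36
|WE|² = 49 + 9 = 58
Minimum is at D.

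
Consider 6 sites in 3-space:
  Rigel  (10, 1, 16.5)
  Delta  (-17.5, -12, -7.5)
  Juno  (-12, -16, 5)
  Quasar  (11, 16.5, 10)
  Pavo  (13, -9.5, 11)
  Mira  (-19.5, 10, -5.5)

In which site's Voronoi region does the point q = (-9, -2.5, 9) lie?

Compare squared distances (the ordering matches that of the actual distances):
d²(q, Rigel) = 361 + 12.25 + 56.25 = 429.5
d²(q, Delta) = 72.25 + 90.25 + 272.25 = 434.75
d²(q, Juno) = 9 + 182.25 + 16 = 207.25
d²(q, Quasar) = 400 + 361 + 1 = 762
d²(q, Pavo) = 484 + 49 + 4 = 537
d²(q, Mira) = 110.25 + 156.25 + 210.25 = 476.75
Juno is nearest.

Juno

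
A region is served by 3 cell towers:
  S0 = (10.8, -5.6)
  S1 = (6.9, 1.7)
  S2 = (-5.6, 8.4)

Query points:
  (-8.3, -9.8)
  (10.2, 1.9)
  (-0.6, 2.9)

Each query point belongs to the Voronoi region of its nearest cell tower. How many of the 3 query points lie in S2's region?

(-8.3, -9.8) — d² to each: S0:382.45, S1:363.29, S2:338.53 → nearest is S2
(10.2, 1.9) — d² to each: S0:56.61, S1:10.93, S2:291.89 → nearest is S1
(-0.6, 2.9) — d² to each: S0:202.21, S1:57.69, S2:55.25 → nearest is S2
2 of the 3 points have S2 as nearest.

2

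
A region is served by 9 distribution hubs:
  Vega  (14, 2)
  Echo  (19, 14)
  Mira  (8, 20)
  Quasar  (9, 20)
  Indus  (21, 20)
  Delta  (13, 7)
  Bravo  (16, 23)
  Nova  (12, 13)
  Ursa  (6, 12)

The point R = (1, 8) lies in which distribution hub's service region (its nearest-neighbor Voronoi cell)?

Compare squared distances (the ordering matches that of the actual distances):
d²(R, Vega) = 169 + 36 = 205
d²(R, Echo) = 324 + 36 = 360
d²(R, Mira) = 49 + 144 = 193
d²(R, Quasar) = 64 + 144 = 208
d²(R, Indus) = 400 + 144 = 544
d²(R, Delta) = 144 + 1 = 145
d²(R, Bravo) = 225 + 225 = 450
d²(R, Nova) = 121 + 25 = 146
d²(R, Ursa) = 25 + 16 = 41
Minimum is at Ursa.

Ursa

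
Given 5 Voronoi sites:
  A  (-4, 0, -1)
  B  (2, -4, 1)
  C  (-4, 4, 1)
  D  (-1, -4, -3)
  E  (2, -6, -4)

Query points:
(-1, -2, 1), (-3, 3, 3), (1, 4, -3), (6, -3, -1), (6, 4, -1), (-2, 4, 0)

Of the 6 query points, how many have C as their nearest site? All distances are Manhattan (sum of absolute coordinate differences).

4

(-1, -2, 1) — d to each: A:7, B:5, C:9, D:6, E:12 → nearest is B
(-3, 3, 3) — d to each: A:8, B:14, C:4, D:15, E:21 → nearest is C
(1, 4, -3) — d to each: A:11, B:13, C:9, D:10, E:12 → nearest is C
(6, -3, -1) — d to each: A:13, B:7, C:19, D:10, E:10 → nearest is B
(6, 4, -1) — d to each: A:14, B:14, C:12, D:17, E:17 → nearest is C
(-2, 4, 0) — d to each: A:7, B:13, C:3, D:12, E:18 → nearest is C
4 of the 6 points have C as nearest.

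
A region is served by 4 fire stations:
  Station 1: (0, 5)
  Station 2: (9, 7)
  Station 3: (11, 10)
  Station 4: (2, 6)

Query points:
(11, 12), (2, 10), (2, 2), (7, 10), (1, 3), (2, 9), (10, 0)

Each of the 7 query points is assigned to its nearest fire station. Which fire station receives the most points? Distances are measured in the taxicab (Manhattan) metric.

(11, 12) — d to each: Station 1:18, Station 2:7, Station 3:2, Station 4:15 → nearest is Station 3
(2, 10) — d to each: Station 1:7, Station 2:10, Station 3:9, Station 4:4 → nearest is Station 4
(2, 2) — d to each: Station 1:5, Station 2:12, Station 3:17, Station 4:4 → nearest is Station 4
(7, 10) — d to each: Station 1:12, Station 2:5, Station 3:4, Station 4:9 → nearest is Station 3
(1, 3) — d to each: Station 1:3, Station 2:12, Station 3:17, Station 4:4 → nearest is Station 1
(2, 9) — d to each: Station 1:6, Station 2:9, Station 3:10, Station 4:3 → nearest is Station 4
(10, 0) — d to each: Station 1:15, Station 2:8, Station 3:11, Station 4:14 → nearest is Station 2
Tally — Station 1:1, Station 2:1, Station 3:2, Station 4:3. Station 4 captures the most (3).

Station 4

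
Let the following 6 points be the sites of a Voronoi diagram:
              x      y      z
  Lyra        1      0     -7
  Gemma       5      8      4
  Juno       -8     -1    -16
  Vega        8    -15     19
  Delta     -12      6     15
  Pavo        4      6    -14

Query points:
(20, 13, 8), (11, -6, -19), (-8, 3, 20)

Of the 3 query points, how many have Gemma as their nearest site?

1

(20, 13, 8) — d² to each: Lyra:755, Gemma:266, Juno:1556, Vega:1049, Delta:1122, Pavo:789 → nearest is Gemma
(11, -6, -19) — d² to each: Lyra:280, Gemma:761, Juno:395, Vega:1534, Delta:1829, Pavo:218 → nearest is Pavo
(-8, 3, 20) — d² to each: Lyra:819, Gemma:450, Juno:1312, Vega:581, Delta:50, Pavo:1309 → nearest is Delta
1 of the 3 points has Gemma as nearest.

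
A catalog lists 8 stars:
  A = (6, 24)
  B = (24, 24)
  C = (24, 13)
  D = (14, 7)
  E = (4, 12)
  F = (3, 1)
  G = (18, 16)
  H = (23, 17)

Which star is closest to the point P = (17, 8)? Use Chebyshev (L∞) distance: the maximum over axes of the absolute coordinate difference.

D

d(P,A) = max(11, 16) = 16
d(P,B) = max(7, 16) = 16
d(P,C) = max(7, 5) = 7
d(P,D) = max(3, 1) = 3
d(P,E) = max(13, 4) = 13
d(P,F) = max(14, 7) = 14
d(P,G) = max(1, 8) = 8
d(P,H) = max(6, 9) = 9
D is nearest.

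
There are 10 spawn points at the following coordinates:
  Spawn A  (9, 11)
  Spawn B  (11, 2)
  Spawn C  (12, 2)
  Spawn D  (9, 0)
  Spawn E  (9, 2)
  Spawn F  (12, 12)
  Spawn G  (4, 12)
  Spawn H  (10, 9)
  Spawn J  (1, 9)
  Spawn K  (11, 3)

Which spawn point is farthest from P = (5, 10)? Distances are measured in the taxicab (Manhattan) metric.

Spawn C

d(P, Spawn A) = 4 + 1 = 5
d(P, Spawn B) = 6 + 8 = 14
d(P, Spawn C) = 7 + 8 = 15
d(P, Spawn D) = 4 + 10 = 14
d(P, Spawn E) = 4 + 8 = 12
d(P, Spawn F) = 7 + 2 = 9
d(P, Spawn G) = 1 + 2 = 3
d(P, Spawn H) = 5 + 1 = 6
d(P, Spawn J) = 4 + 1 = 5
d(P, Spawn K) = 6 + 7 = 13
The largest is to Spawn C.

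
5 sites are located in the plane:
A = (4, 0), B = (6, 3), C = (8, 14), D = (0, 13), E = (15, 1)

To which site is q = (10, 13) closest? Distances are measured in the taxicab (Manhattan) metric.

C

d(q,A) = |10−4| + |13−0| = 6 + 13 = 19
d(q,B) = |10−6| + |13−3| = 4 + 10 = 14
d(q,C) = |10−8| + |13−14| = 2 + 1 = 3
d(q,D) = |10−0| + |13−13| = 10 + 0 = 10
d(q,E) = |10−15| + |13−1| = 5 + 12 = 17
The smallest is to C, so q lies in the Voronoi region of C.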